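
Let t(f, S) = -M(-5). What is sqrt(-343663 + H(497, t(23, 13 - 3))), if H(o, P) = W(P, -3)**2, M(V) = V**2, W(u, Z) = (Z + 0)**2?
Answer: I*sqrt(343582) ≈ 586.16*I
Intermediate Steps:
W(u, Z) = Z**2
t(f, S) = -25 (t(f, S) = -1*(-5)**2 = -1*25 = -25)
H(o, P) = 81 (H(o, P) = ((-3)**2)**2 = 9**2 = 81)
sqrt(-343663 + H(497, t(23, 13 - 3))) = sqrt(-343663 + 81) = sqrt(-343582) = I*sqrt(343582)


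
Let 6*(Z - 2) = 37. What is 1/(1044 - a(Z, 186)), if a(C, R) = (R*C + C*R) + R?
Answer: -1/2180 ≈ -0.00045872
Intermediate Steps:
Z = 49/6 (Z = 2 + (⅙)*37 = 2 + 37/6 = 49/6 ≈ 8.1667)
a(C, R) = R + 2*C*R (a(C, R) = (C*R + C*R) + R = 2*C*R + R = R + 2*C*R)
1/(1044 - a(Z, 186)) = 1/(1044 - 186*(1 + 2*(49/6))) = 1/(1044 - 186*(1 + 49/3)) = 1/(1044 - 186*52/3) = 1/(1044 - 1*3224) = 1/(1044 - 3224) = 1/(-2180) = -1/2180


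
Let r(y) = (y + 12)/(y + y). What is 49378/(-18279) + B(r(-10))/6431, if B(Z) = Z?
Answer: -3175517459/1175522490 ≈ -2.7014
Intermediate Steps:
r(y) = (12 + y)/(2*y) (r(y) = (12 + y)/((2*y)) = (12 + y)*(1/(2*y)) = (12 + y)/(2*y))
49378/(-18279) + B(r(-10))/6431 = 49378/(-18279) + ((1/2)*(12 - 10)/(-10))/6431 = 49378*(-1/18279) + ((1/2)*(-1/10)*2)*(1/6431) = -49378/18279 - 1/10*1/6431 = -49378/18279 - 1/64310 = -3175517459/1175522490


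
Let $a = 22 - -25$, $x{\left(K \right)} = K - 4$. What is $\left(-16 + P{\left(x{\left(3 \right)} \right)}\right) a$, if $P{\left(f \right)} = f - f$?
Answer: $-752$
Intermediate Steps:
$x{\left(K \right)} = -4 + K$
$P{\left(f \right)} = 0$
$a = 47$ ($a = 22 + 25 = 47$)
$\left(-16 + P{\left(x{\left(3 \right)} \right)}\right) a = \left(-16 + 0\right) 47 = \left(-16\right) 47 = -752$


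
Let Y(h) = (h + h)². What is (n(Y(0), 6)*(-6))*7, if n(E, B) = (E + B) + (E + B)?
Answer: -504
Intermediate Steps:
Y(h) = 4*h² (Y(h) = (2*h)² = 4*h²)
n(E, B) = 2*B + 2*E (n(E, B) = (B + E) + (B + E) = 2*B + 2*E)
(n(Y(0), 6)*(-6))*7 = ((2*6 + 2*(4*0²))*(-6))*7 = ((12 + 2*(4*0))*(-6))*7 = ((12 + 2*0)*(-6))*7 = ((12 + 0)*(-6))*7 = (12*(-6))*7 = -72*7 = -504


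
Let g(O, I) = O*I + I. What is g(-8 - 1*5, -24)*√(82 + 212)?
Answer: 2016*√6 ≈ 4938.2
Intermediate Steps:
g(O, I) = I + I*O (g(O, I) = I*O + I = I + I*O)
g(-8 - 1*5, -24)*√(82 + 212) = (-24*(1 + (-8 - 1*5)))*√(82 + 212) = (-24*(1 + (-8 - 5)))*√294 = (-24*(1 - 13))*(7*√6) = (-24*(-12))*(7*√6) = 288*(7*√6) = 2016*√6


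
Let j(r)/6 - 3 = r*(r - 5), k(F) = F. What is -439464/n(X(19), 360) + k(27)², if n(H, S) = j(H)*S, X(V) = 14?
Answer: 8445379/11610 ≈ 727.42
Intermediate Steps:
j(r) = 18 + 6*r*(-5 + r) (j(r) = 18 + 6*(r*(r - 5)) = 18 + 6*(r*(-5 + r)) = 18 + 6*r*(-5 + r))
n(H, S) = S*(18 - 30*H + 6*H²) (n(H, S) = (18 - 30*H + 6*H²)*S = S*(18 - 30*H + 6*H²))
-439464/n(X(19), 360) + k(27)² = -439464*1/(2160*(3 + 14² - 5*14)) + 27² = -439464*1/(2160*(3 + 196 - 70)) + 729 = -439464/(6*360*129) + 729 = -439464/278640 + 729 = -439464*1/278640 + 729 = -18311/11610 + 729 = 8445379/11610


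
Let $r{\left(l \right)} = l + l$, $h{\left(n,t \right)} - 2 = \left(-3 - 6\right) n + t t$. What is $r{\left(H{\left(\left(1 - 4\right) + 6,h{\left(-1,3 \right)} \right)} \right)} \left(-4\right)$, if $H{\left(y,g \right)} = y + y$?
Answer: $-48$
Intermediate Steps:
$h{\left(n,t \right)} = 2 + t^{2} - 9 n$ ($h{\left(n,t \right)} = 2 + \left(\left(-3 - 6\right) n + t t\right) = 2 + \left(\left(-3 - 6\right) n + t^{2}\right) = 2 - \left(- t^{2} + 9 n\right) = 2 + t^{2} - 9 n$)
$H{\left(y,g \right)} = 2 y$
$r{\left(l \right)} = 2 l$
$r{\left(H{\left(\left(1 - 4\right) + 6,h{\left(-1,3 \right)} \right)} \right)} \left(-4\right) = 2 \cdot 2 \left(\left(1 - 4\right) + 6\right) \left(-4\right) = 2 \cdot 2 \left(-3 + 6\right) \left(-4\right) = 2 \cdot 2 \cdot 3 \left(-4\right) = 2 \cdot 6 \left(-4\right) = 12 \left(-4\right) = -48$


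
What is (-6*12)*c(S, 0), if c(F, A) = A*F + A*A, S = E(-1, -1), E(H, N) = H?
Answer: 0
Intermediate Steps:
S = -1
c(F, A) = A² + A*F (c(F, A) = A*F + A² = A² + A*F)
(-6*12)*c(S, 0) = (-6*12)*(0*(0 - 1)) = -0*(-1) = -72*0 = 0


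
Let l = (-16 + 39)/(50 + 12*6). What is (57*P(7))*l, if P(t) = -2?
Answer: -1311/61 ≈ -21.492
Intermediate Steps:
l = 23/122 (l = 23/(50 + 72) = 23/122 ≈ 0.18852)
(57*P(7))*l = (57*(-2))*(23/122) = -114*23/122 = -1311/61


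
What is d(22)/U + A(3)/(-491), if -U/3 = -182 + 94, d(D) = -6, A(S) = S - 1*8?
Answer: -271/21604 ≈ -0.012544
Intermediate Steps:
A(S) = -8 + S (A(S) = S - 8 = -8 + S)
U = 264 (U = -3*(-182 + 94) = -3*(-88) = 264)
d(22)/U + A(3)/(-491) = -6/264 + (-8 + 3)/(-491) = -6*1/264 - 5*(-1/491) = -1/44 + 5/491 = -271/21604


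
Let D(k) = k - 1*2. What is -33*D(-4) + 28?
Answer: 226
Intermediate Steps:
D(k) = -2 + k (D(k) = k - 2 = -2 + k)
-33*D(-4) + 28 = -33*(-2 - 4) + 28 = -33*(-6) + 28 = 198 + 28 = 226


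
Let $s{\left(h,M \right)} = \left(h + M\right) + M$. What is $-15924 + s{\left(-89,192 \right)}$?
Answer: $-15629$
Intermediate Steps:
$s{\left(h,M \right)} = h + 2 M$ ($s{\left(h,M \right)} = \left(M + h\right) + M = h + 2 M$)
$-15924 + s{\left(-89,192 \right)} = -15924 + \left(-89 + 2 \cdot 192\right) = -15924 + \left(-89 + 384\right) = -15924 + 295 = -15629$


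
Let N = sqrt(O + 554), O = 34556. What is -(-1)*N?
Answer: sqrt(35110) ≈ 187.38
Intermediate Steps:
N = sqrt(35110) (N = sqrt(34556 + 554) = sqrt(35110) ≈ 187.38)
-(-1)*N = -(-1)*sqrt(35110) = sqrt(35110)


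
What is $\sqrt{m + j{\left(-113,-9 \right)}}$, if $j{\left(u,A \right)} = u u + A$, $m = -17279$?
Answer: $i \sqrt{4519} \approx 67.224 i$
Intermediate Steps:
$j{\left(u,A \right)} = A + u^{2}$ ($j{\left(u,A \right)} = u^{2} + A = A + u^{2}$)
$\sqrt{m + j{\left(-113,-9 \right)}} = \sqrt{-17279 - \left(9 - \left(-113\right)^{2}\right)} = \sqrt{-17279 + \left(-9 + 12769\right)} = \sqrt{-17279 + 12760} = \sqrt{-4519} = i \sqrt{4519}$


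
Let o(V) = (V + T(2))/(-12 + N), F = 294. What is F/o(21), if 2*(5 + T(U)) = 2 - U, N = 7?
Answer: -735/8 ≈ -91.875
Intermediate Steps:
T(U) = -4 - U/2 (T(U) = -5 + (2 - U)/2 = -5 + (1 - U/2) = -4 - U/2)
o(V) = 1 - V/5 (o(V) = (V + (-4 - ½*2))/(-12 + 7) = (V + (-4 - 1))/(-5) = (V - 5)*(-⅕) = (-5 + V)*(-⅕) = 1 - V/5)
F/o(21) = 294/(1 - ⅕*21) = 294/(1 - 21/5) = 294/(-16/5) = 294*(-5/16) = -735/8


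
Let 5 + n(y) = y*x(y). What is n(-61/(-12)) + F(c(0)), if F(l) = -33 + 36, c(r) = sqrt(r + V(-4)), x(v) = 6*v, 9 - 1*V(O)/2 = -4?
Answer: 3673/24 ≈ 153.04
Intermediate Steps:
V(O) = 26 (V(O) = 18 - 2*(-4) = 18 + 8 = 26)
c(r) = sqrt(26 + r) (c(r) = sqrt(r + 26) = sqrt(26 + r))
n(y) = -5 + 6*y**2 (n(y) = -5 + y*(6*y) = -5 + 6*y**2)
F(l) = 3
n(-61/(-12)) + F(c(0)) = (-5 + 6*(-61/(-12))**2) + 3 = (-5 + 6*(-61*(-1/12))**2) + 3 = (-5 + 6*(61/12)**2) + 3 = (-5 + 6*(3721/144)) + 3 = (-5 + 3721/24) + 3 = 3601/24 + 3 = 3673/24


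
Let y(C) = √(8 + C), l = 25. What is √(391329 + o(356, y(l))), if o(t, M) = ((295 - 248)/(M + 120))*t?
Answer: √(46976212 + 391329*√33)/√(120 + √33) ≈ 625.67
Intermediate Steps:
o(t, M) = 47*t/(120 + M) (o(t, M) = (47/(120 + M))*t = 47*t/(120 + M))
√(391329 + o(356, y(l))) = √(391329 + 47*356/(120 + √(8 + 25))) = √(391329 + 47*356/(120 + √33)) = √(391329 + 16732/(120 + √33))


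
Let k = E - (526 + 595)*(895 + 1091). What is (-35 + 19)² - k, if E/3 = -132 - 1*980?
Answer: 2229898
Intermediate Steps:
E = -3336 (E = 3*(-132 - 1*980) = 3*(-132 - 980) = 3*(-1112) = -3336)
k = -2229642 (k = -3336 - (526 + 595)*(895 + 1091) = -3336 - 1121*1986 = -3336 - 1*2226306 = -3336 - 2226306 = -2229642)
(-35 + 19)² - k = (-35 + 19)² - 1*(-2229642) = (-16)² + 2229642 = 256 + 2229642 = 2229898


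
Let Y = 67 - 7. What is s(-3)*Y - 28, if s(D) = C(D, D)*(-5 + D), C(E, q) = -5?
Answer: 2372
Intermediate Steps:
s(D) = 25 - 5*D (s(D) = -5*(-5 + D) = 25 - 5*D)
Y = 60
s(-3)*Y - 28 = (25 - 5*(-3))*60 - 28 = (25 + 15)*60 - 28 = 40*60 - 28 = 2400 - 28 = 2372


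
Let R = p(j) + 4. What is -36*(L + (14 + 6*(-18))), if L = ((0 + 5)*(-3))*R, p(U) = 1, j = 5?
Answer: 6084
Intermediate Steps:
R = 5 (R = 1 + 4 = 5)
L = -75 (L = ((0 + 5)*(-3))*5 = (5*(-3))*5 = -15*5 = -75)
-36*(L + (14 + 6*(-18))) = -36*(-75 + (14 + 6*(-18))) = -36*(-75 + (14 - 108)) = -36*(-75 - 94) = -36*(-169) = 6084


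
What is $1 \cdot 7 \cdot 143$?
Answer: $1001$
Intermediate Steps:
$1 \cdot 7 \cdot 143 = 7 \cdot 143 = 1001$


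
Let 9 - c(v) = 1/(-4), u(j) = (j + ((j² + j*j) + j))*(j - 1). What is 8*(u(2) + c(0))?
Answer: 170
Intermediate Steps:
u(j) = (-1 + j)*(2*j + 2*j²) (u(j) = (j + ((j² + j²) + j))*(-1 + j) = (j + (2*j² + j))*(-1 + j) = (j + (j + 2*j²))*(-1 + j) = (2*j + 2*j²)*(-1 + j) = (-1 + j)*(2*j + 2*j²))
c(v) = 37/4 (c(v) = 9 - 1/(-4) = 9 - 1*(-¼) = 9 + ¼ = 37/4)
8*(u(2) + c(0)) = 8*(2*2*(-1 + 2²) + 37/4) = 8*(2*2*(-1 + 4) + 37/4) = 8*(2*2*3 + 37/4) = 8*(12 + 37/4) = 8*(85/4) = 170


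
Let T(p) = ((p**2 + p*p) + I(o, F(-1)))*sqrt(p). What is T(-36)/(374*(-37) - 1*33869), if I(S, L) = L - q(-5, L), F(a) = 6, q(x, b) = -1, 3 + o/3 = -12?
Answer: -15594*I/47707 ≈ -0.32687*I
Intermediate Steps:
o = -45 (o = -9 + 3*(-12) = -9 - 36 = -45)
I(S, L) = 1 + L (I(S, L) = L - 1*(-1) = L + 1 = 1 + L)
T(p) = sqrt(p)*(7 + 2*p**2) (T(p) = ((p**2 + p*p) + (1 + 6))*sqrt(p) = ((p**2 + p**2) + 7)*sqrt(p) = (2*p**2 + 7)*sqrt(p) = (7 + 2*p**2)*sqrt(p) = sqrt(p)*(7 + 2*p**2))
T(-36)/(374*(-37) - 1*33869) = (sqrt(-36)*(7 + 2*(-36)**2))/(374*(-37) - 1*33869) = ((6*I)*(7 + 2*1296))/(-13838 - 33869) = ((6*I)*(7 + 2592))/(-47707) = ((6*I)*2599)*(-1/47707) = (15594*I)*(-1/47707) = -15594*I/47707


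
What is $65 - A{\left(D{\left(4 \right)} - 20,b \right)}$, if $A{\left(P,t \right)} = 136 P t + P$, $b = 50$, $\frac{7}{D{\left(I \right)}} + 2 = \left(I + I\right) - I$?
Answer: $\frac{224563}{2} \approx 1.1228 \cdot 10^{5}$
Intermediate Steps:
$D{\left(I \right)} = \frac{7}{-2 + I}$ ($D{\left(I \right)} = \frac{7}{-2 + \left(\left(I + I\right) - I\right)} = \frac{7}{-2 + \left(2 I - I\right)} = \frac{7}{-2 + I}$)
$A{\left(P,t \right)} = P + 136 P t$ ($A{\left(P,t \right)} = 136 P t + P = P + 136 P t$)
$65 - A{\left(D{\left(4 \right)} - 20,b \right)} = 65 - \left(\frac{7}{-2 + 4} - 20\right) \left(1 + 136 \cdot 50\right) = 65 - \left(\frac{7}{2} - 20\right) \left(1 + 6800\right) = 65 - \left(7 \cdot \frac{1}{2} - 20\right) 6801 = 65 - \left(\frac{7}{2} - 20\right) 6801 = 65 - \left(- \frac{33}{2}\right) 6801 = 65 - - \frac{224433}{2} = 65 + \frac{224433}{2} = \frac{224563}{2}$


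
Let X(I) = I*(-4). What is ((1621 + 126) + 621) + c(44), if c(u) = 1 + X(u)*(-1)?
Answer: 2545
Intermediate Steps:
X(I) = -4*I
c(u) = 1 + 4*u (c(u) = 1 - 4*u*(-1) = 1 + 4*u)
((1621 + 126) + 621) + c(44) = ((1621 + 126) + 621) + (1 + 4*44) = (1747 + 621) + (1 + 176) = 2368 + 177 = 2545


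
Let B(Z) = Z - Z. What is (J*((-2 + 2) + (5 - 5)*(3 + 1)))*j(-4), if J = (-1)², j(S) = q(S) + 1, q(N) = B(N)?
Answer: 0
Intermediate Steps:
B(Z) = 0
q(N) = 0
j(S) = 1 (j(S) = 0 + 1 = 1)
J = 1
(J*((-2 + 2) + (5 - 5)*(3 + 1)))*j(-4) = (1*((-2 + 2) + (5 - 5)*(3 + 1)))*1 = (1*(0 + 0*4))*1 = (1*(0 + 0))*1 = (1*0)*1 = 0*1 = 0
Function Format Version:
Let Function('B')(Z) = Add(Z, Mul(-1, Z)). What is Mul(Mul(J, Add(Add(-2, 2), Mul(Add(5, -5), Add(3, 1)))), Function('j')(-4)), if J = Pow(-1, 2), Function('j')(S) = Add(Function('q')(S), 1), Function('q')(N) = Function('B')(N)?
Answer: 0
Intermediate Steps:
Function('B')(Z) = 0
Function('q')(N) = 0
Function('j')(S) = 1 (Function('j')(S) = Add(0, 1) = 1)
J = 1
Mul(Mul(J, Add(Add(-2, 2), Mul(Add(5, -5), Add(3, 1)))), Function('j')(-4)) = Mul(Mul(1, Add(Add(-2, 2), Mul(Add(5, -5), Add(3, 1)))), 1) = Mul(Mul(1, Add(0, Mul(0, 4))), 1) = Mul(Mul(1, Add(0, 0)), 1) = Mul(Mul(1, 0), 1) = Mul(0, 1) = 0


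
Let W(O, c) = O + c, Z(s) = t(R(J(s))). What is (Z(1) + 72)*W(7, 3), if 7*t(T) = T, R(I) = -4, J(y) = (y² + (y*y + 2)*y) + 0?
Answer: 5000/7 ≈ 714.29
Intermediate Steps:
J(y) = y² + y*(2 + y²) (J(y) = (y² + (y² + 2)*y) + 0 = (y² + (2 + y²)*y) + 0 = (y² + y*(2 + y²)) + 0 = y² + y*(2 + y²))
t(T) = T/7
Z(s) = -4/7 (Z(s) = (⅐)*(-4) = -4/7)
(Z(1) + 72)*W(7, 3) = (-4/7 + 72)*(7 + 3) = (500/7)*10 = 5000/7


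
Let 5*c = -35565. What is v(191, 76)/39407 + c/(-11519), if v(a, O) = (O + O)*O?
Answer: 413369479/453929233 ≈ 0.91065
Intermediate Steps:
v(a, O) = 2*O² (v(a, O) = (2*O)*O = 2*O²)
c = -7113 (c = (⅕)*(-35565) = -7113)
v(191, 76)/39407 + c/(-11519) = (2*76²)/39407 - 7113/(-11519) = (2*5776)*(1/39407) - 7113*(-1/11519) = 11552*(1/39407) + 7113/11519 = 11552/39407 + 7113/11519 = 413369479/453929233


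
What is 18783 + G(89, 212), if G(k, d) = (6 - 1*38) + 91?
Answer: 18842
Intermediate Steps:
G(k, d) = 59 (G(k, d) = (6 - 38) + 91 = -32 + 91 = 59)
18783 + G(89, 212) = 18783 + 59 = 18842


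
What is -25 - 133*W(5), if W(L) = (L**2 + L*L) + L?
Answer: -7340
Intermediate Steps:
W(L) = L + 2*L**2 (W(L) = (L**2 + L**2) + L = 2*L**2 + L = L + 2*L**2)
-25 - 133*W(5) = -25 - 665*(1 + 2*5) = -25 - 665*(1 + 10) = -25 - 665*11 = -25 - 133*55 = -25 - 7315 = -7340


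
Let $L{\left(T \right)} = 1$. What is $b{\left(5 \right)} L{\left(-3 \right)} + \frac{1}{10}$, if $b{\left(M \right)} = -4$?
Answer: $- \frac{39}{10} \approx -3.9$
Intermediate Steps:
$b{\left(5 \right)} L{\left(-3 \right)} + \frac{1}{10} = \left(-4\right) 1 + \frac{1}{10} = -4 + \frac{1}{10} = - \frac{39}{10}$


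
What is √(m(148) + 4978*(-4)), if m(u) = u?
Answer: 18*I*√61 ≈ 140.58*I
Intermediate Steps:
√(m(148) + 4978*(-4)) = √(148 + 4978*(-4)) = √(148 - 19912) = √(-19764) = 18*I*√61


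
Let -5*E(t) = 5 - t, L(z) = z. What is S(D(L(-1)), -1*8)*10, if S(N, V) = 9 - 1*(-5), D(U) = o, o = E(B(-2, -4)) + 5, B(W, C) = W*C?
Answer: 140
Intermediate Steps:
B(W, C) = C*W
E(t) = -1 + t/5 (E(t) = -(5 - t)/5 = -1 + t/5)
o = 28/5 (o = (-1 + (-4*(-2))/5) + 5 = (-1 + (1/5)*8) + 5 = (-1 + 8/5) + 5 = 3/5 + 5 = 28/5 ≈ 5.6000)
D(U) = 28/5
S(N, V) = 14 (S(N, V) = 9 + 5 = 14)
S(D(L(-1)), -1*8)*10 = 14*10 = 140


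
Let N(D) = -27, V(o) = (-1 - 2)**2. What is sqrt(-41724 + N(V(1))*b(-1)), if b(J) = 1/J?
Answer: 3*I*sqrt(4633) ≈ 204.2*I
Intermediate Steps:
V(o) = 9 (V(o) = (-3)**2 = 9)
sqrt(-41724 + N(V(1))*b(-1)) = sqrt(-41724 - 27/(-1)) = sqrt(-41724 - 27*(-1)) = sqrt(-41724 + 27) = sqrt(-41697) = 3*I*sqrt(4633)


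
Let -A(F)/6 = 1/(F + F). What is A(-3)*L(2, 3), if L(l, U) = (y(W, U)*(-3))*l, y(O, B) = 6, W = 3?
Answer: -36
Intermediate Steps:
A(F) = -3/F (A(F) = -6/(F + F) = -6*1/(2*F) = -3/F)
L(l, U) = -18*l (L(l, U) = (6*(-3))*l = -18*l)
A(-3)*L(2, 3) = (-3/(-3))*(-18*2) = -3*(-⅓)*(-36) = 1*(-36) = -36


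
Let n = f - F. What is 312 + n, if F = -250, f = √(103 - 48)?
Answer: 562 + √55 ≈ 569.42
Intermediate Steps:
f = √55 ≈ 7.4162
n = 250 + √55 (n = √55 - 1*(-250) = √55 + 250 = 250 + √55 ≈ 257.42)
312 + n = 312 + (250 + √55) = 562 + √55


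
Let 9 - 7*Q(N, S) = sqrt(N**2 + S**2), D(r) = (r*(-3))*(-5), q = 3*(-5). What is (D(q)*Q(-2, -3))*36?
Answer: -72900/7 + 8100*sqrt(13)/7 ≈ -6242.1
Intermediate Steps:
q = -15
D(r) = 15*r (D(r) = -3*r*(-5) = 15*r)
Q(N, S) = 9/7 - sqrt(N**2 + S**2)/7
(D(q)*Q(-2, -3))*36 = ((15*(-15))*(9/7 - sqrt((-2)**2 + (-3)**2)/7))*36 = -225*(9/7 - sqrt(4 + 9)/7)*36 = -225*(9/7 - sqrt(13)/7)*36 = (-2025/7 + 225*sqrt(13)/7)*36 = -72900/7 + 8100*sqrt(13)/7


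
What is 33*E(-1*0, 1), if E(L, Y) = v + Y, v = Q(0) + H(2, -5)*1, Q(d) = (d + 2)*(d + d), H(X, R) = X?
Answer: 99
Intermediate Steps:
Q(d) = 2*d*(2 + d) (Q(d) = (2 + d)*(2*d) = 2*d*(2 + d))
v = 2 (v = 2*0*(2 + 0) + 2*1 = 2*0*2 + 2 = 0 + 2 = 2)
E(L, Y) = 2 + Y
33*E(-1*0, 1) = 33*(2 + 1) = 33*3 = 99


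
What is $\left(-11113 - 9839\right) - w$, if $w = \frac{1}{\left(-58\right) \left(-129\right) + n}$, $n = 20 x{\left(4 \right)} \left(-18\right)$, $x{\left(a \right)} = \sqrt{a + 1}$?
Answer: $- \frac{193220476655}{9222054} - \frac{10 \sqrt{5}}{1537009} \approx -20952.0$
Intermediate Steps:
$x{\left(a \right)} = \sqrt{1 + a}$
$n = - 360 \sqrt{5}$ ($n = 20 \sqrt{1 + 4} \left(-18\right) = 20 \sqrt{5} \left(-18\right) = - 360 \sqrt{5} \approx -804.98$)
$w = \frac{1}{7482 - 360 \sqrt{5}}$ ($w = \frac{1}{\left(-58\right) \left(-129\right) - 360 \sqrt{5}} = \frac{1}{7482 - 360 \sqrt{5}} \approx 0.00014977$)
$\left(-11113 - 9839\right) - w = \left(-11113 - 9839\right) - \left(\frac{1247}{9222054} + \frac{10 \sqrt{5}}{1537009}\right) = -20952 - \left(\frac{1247}{9222054} + \frac{10 \sqrt{5}}{1537009}\right) = - \frac{193220476655}{9222054} - \frac{10 \sqrt{5}}{1537009}$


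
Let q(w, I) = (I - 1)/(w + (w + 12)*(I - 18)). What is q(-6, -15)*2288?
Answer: 9152/51 ≈ 179.45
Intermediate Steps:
q(w, I) = (-1 + I)/(w + (-18 + I)*(12 + w)) (q(w, I) = (-1 + I)/(w + (12 + w)*(-18 + I)) = (-1 + I)/(w + (-18 + I)*(12 + w)))
q(-6, -15)*2288 = ((-1 - 15)/(-216 - 17*(-6) + 12*(-15) - 15*(-6)))*2288 = (-16/(-216 + 102 - 180 + 90))*2288 = (-16/(-204))*2288 = -1/204*(-16)*2288 = (4/51)*2288 = 9152/51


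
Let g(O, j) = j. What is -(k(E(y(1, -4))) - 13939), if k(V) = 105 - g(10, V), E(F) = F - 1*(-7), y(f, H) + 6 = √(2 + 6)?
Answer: 13835 + 2*√2 ≈ 13838.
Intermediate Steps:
y(f, H) = -6 + 2*√2 (y(f, H) = -6 + √(2 + 6) = -6 + √8 = -6 + 2*√2)
E(F) = 7 + F (E(F) = F + 7 = 7 + F)
k(V) = 105 - V
-(k(E(y(1, -4))) - 13939) = -((105 - (7 + (-6 + 2*√2))) - 13939) = -((105 - (1 + 2*√2)) - 13939) = -((105 + (-1 - 2*√2)) - 13939) = -((104 - 2*√2) - 13939) = -(-13835 - 2*√2) = 13835 + 2*√2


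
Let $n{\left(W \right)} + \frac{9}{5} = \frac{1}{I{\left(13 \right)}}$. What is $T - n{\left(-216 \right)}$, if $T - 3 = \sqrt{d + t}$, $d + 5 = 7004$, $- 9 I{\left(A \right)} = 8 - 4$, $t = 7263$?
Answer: $\frac{141}{20} + \sqrt{14262} \approx 126.47$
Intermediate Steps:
$I{\left(A \right)} = - \frac{4}{9}$ ($I{\left(A \right)} = - \frac{8 - 4}{9} = \left(- \frac{1}{9}\right) 4 = - \frac{4}{9}$)
$d = 6999$ ($d = -5 + 7004 = 6999$)
$n{\left(W \right)} = - \frac{81}{20}$ ($n{\left(W \right)} = - \frac{9}{5} + \frac{1}{- \frac{4}{9}} = - \frac{9}{5} - \frac{9}{4} = - \frac{81}{20}$)
$T = 3 + \sqrt{14262}$ ($T = 3 + \sqrt{6999 + 7263} = 3 + \sqrt{14262} \approx 122.42$)
$T - n{\left(-216 \right)} = \left(3 + \sqrt{14262}\right) - - \frac{81}{20} = \left(3 + \sqrt{14262}\right) + \frac{81}{20} = \frac{141}{20} + \sqrt{14262}$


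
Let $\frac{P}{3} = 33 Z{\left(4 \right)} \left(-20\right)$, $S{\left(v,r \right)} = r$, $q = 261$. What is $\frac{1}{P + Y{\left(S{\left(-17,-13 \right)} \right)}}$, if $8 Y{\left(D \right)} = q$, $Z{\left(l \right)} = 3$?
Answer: $- \frac{8}{47259} \approx -0.00016928$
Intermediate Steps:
$Y{\left(D \right)} = \frac{261}{8}$ ($Y{\left(D \right)} = \frac{1}{8} \cdot 261 = \frac{261}{8}$)
$P = -5940$ ($P = 3 \cdot 33 \cdot 3 \left(-20\right) = 3 \cdot 99 \left(-20\right) = 3 \left(-1980\right) = -5940$)
$\frac{1}{P + Y{\left(S{\left(-17,-13 \right)} \right)}} = \frac{1}{-5940 + \frac{261}{8}} = \frac{1}{- \frac{47259}{8}} = - \frac{8}{47259}$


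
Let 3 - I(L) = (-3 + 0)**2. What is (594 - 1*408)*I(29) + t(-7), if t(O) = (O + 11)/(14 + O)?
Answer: -7808/7 ≈ -1115.4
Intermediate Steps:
I(L) = -6 (I(L) = 3 - (-3 + 0)**2 = 3 - 1*(-3)**2 = 3 - 1*9 = 3 - 9 = -6)
t(O) = (11 + O)/(14 + O)
(594 - 1*408)*I(29) + t(-7) = (594 - 1*408)*(-6) + (11 - 7)/(14 - 7) = (594 - 408)*(-6) + 4/7 = 186*(-6) + (1/7)*4 = -1116 + 4/7 = -7808/7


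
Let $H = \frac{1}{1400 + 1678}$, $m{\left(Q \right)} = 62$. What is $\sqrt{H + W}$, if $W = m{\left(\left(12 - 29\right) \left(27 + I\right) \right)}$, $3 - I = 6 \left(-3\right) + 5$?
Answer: $\frac{\sqrt{7251806}}{342} \approx 7.874$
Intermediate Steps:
$I = 16$ ($I = 3 - \left(6 \left(-3\right) + 5\right) = 3 - \left(-18 + 5\right) = 3 - -13 = 3 + 13 = 16$)
$W = 62$
$H = \frac{1}{3078} \approx 0.00032489$
$\sqrt{H + W} = \sqrt{\frac{1}{3078} + 62} = \sqrt{\frac{190837}{3078}} = \frac{\sqrt{7251806}}{342}$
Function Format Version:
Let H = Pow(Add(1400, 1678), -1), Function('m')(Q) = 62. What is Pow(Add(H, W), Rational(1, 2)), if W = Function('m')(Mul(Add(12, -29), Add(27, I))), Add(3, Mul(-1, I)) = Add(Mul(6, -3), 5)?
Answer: Mul(Rational(1, 342), Pow(7251806, Rational(1, 2))) ≈ 7.8740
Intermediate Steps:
I = 16 (I = Add(3, Mul(-1, Add(Mul(6, -3), 5))) = Add(3, Mul(-1, Add(-18, 5))) = Add(3, Mul(-1, -13)) = Add(3, 13) = 16)
W = 62
H = Rational(1, 3078) (H = Pow(3078, -1) = Rational(1, 3078) ≈ 0.00032489)
Pow(Add(H, W), Rational(1, 2)) = Pow(Add(Rational(1, 3078), 62), Rational(1, 2)) = Pow(Rational(190837, 3078), Rational(1, 2)) = Mul(Rational(1, 342), Pow(7251806, Rational(1, 2)))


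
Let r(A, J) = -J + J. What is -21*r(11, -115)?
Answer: 0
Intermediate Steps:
r(A, J) = 0
-21*r(11, -115) = -21*0 = 0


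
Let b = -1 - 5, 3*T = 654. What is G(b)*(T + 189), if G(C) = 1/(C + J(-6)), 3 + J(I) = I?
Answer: -407/15 ≈ -27.133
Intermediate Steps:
T = 218 (T = (⅓)*654 = 218)
J(I) = -3 + I
b = -6
G(C) = 1/(-9 + C) (G(C) = 1/(C + (-3 - 6)) = 1/(C - 9) = 1/(-9 + C))
G(b)*(T + 189) = (218 + 189)/(-9 - 6) = 407/(-15) = -1/15*407 = -407/15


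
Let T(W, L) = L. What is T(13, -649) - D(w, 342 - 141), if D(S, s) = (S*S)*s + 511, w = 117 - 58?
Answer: -700841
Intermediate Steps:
w = 59
D(S, s) = 511 + s*S² (D(S, s) = S²*s + 511 = s*S² + 511 = 511 + s*S²)
T(13, -649) - D(w, 342 - 141) = -649 - (511 + (342 - 141)*59²) = -649 - (511 + 201*3481) = -649 - (511 + 699681) = -649 - 1*700192 = -649 - 700192 = -700841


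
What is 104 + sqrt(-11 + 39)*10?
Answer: 104 + 20*sqrt(7) ≈ 156.92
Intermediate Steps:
104 + sqrt(-11 + 39)*10 = 104 + sqrt(28)*10 = 104 + (2*sqrt(7))*10 = 104 + 20*sqrt(7)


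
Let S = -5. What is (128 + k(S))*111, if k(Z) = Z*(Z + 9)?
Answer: 11988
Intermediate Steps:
k(Z) = Z*(9 + Z)
(128 + k(S))*111 = (128 - 5*(9 - 5))*111 = (128 - 5*4)*111 = (128 - 20)*111 = 108*111 = 11988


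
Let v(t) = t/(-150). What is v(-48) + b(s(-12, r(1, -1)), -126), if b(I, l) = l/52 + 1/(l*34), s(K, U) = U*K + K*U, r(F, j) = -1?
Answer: -2928439/1392300 ≈ -2.1033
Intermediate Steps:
v(t) = -t/150 (v(t) = t*(-1/150) = -t/150)
s(K, U) = 2*K*U (s(K, U) = K*U + K*U = 2*K*U)
b(I, l) = 1/(34*l) + l/52 (b(I, l) = l*(1/52) + (1/34)/l = l/52 + 1/(34*l) = 1/(34*l) + l/52)
v(-48) + b(s(-12, r(1, -1)), -126) = -1/150*(-48) + ((1/34)/(-126) + (1/52)*(-126)) = 8/25 + ((1/34)*(-1/126) - 63/26) = 8/25 + (-1/4284 - 63/26) = 8/25 - 134959/55692 = -2928439/1392300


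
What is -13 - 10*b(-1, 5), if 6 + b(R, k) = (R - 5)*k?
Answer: 347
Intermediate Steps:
b(R, k) = -6 + k*(-5 + R) (b(R, k) = -6 + (R - 5)*k = -6 + (-5 + R)*k = -6 + k*(-5 + R))
-13 - 10*b(-1, 5) = -13 - 10*(-6 - 5*5 - 1*5) = -13 - 10*(-6 - 25 - 5) = -13 - 10*(-36) = -13 + 360 = 347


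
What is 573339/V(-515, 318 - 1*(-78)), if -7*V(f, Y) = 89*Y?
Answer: -1337791/11748 ≈ -113.87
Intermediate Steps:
V(f, Y) = -89*Y/7
573339/V(-515, 318 - 1*(-78)) = 573339/((-89*(318 - 1*(-78))/7)) = 573339/((-89*(318 + 78)/7)) = 573339/((-89/7*396)) = 573339/(-35244/7) = 573339*(-7/35244) = -1337791/11748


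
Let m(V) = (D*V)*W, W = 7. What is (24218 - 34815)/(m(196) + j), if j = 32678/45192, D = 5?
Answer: -239449812/155024899 ≈ -1.5446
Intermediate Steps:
m(V) = 35*V (m(V) = (5*V)*7 = 35*V)
j = 16339/22596 (j = 32678*(1/45192) = 16339/22596 ≈ 0.72309)
(24218 - 34815)/(m(196) + j) = (24218 - 34815)/(35*196 + 16339/22596) = -10597/(6860 + 16339/22596) = -10597/155024899/22596 = -10597*22596/155024899 = -239449812/155024899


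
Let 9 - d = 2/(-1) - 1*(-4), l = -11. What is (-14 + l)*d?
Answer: -175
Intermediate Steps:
d = 7 (d = 9 - (2/(-1) - 1*(-4)) = 9 - (2*(-1) + 4) = 9 - (-2 + 4) = 9 - 1*2 = 9 - 2 = 7)
(-14 + l)*d = (-14 - 11)*7 = -25*7 = -175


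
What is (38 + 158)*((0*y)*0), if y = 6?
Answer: 0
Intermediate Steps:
(38 + 158)*((0*y)*0) = (38 + 158)*((0*6)*0) = 196*(0*0) = 196*0 = 0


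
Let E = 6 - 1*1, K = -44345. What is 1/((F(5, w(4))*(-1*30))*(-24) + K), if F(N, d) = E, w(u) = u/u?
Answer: -1/40745 ≈ -2.4543e-5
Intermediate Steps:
w(u) = 1
E = 5 (E = 6 - 1 = 5)
F(N, d) = 5
1/((F(5, w(4))*(-1*30))*(-24) + K) = 1/((5*(-1*30))*(-24) - 44345) = 1/((5*(-30))*(-24) - 44345) = 1/(-150*(-24) - 44345) = 1/(3600 - 44345) = 1/(-40745) = -1/40745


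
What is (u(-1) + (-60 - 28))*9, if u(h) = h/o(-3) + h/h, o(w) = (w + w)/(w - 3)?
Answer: -792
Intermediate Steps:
o(w) = 2*w/(-3 + w) (o(w) = (2*w)/(-3 + w) = 2*w/(-3 + w))
u(h) = 1 + h (u(h) = h/((2*(-3)/(-3 - 3))) + h/h = h/((2*(-3)/(-6))) + 1 = h/((2*(-3)*(-⅙))) + 1 = h/1 + 1 = h*1 + 1 = h + 1 = 1 + h)
(u(-1) + (-60 - 28))*9 = ((1 - 1) + (-60 - 28))*9 = (0 - 88)*9 = -88*9 = -792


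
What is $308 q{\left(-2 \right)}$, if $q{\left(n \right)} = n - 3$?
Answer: $-1540$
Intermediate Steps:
$q{\left(n \right)} = -3 + n$
$308 q{\left(-2 \right)} = 308 \left(-3 - 2\right) = 308 \left(-5\right) = -1540$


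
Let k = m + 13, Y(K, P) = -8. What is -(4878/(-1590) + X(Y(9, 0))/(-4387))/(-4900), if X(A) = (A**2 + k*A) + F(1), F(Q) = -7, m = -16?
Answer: -897024/1424129875 ≈ -0.00062987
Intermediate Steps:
k = -3 (k = -16 + 13 = -3)
X(A) = -7 + A**2 - 3*A (X(A) = (A**2 - 3*A) - 7 = -7 + A**2 - 3*A)
-(4878/(-1590) + X(Y(9, 0))/(-4387))/(-4900) = -(4878/(-1590) + (-7 + (-8)**2 - 3*(-8))/(-4387))/(-4900) = -(4878*(-1/1590) + (-7 + 64 + 24)*(-1/4387))*(-1)/4900 = -(-813/265 + 81*(-1/4387))*(-1)/4900 = -(-813/265 - 81/4387)*(-1)/4900 = -(-3588096)*(-1)/(1162555*4900) = -1*897024/1424129875 = -897024/1424129875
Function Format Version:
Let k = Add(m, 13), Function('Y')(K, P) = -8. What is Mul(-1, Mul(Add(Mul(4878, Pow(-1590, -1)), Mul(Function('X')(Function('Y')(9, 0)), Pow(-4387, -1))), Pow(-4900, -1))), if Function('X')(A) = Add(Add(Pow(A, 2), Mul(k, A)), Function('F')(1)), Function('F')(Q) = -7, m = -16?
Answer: Rational(-897024, 1424129875) ≈ -0.00062987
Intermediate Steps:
k = -3 (k = Add(-16, 13) = -3)
Function('X')(A) = Add(-7, Pow(A, 2), Mul(-3, A)) (Function('X')(A) = Add(Add(Pow(A, 2), Mul(-3, A)), -7) = Add(-7, Pow(A, 2), Mul(-3, A)))
Mul(-1, Mul(Add(Mul(4878, Pow(-1590, -1)), Mul(Function('X')(Function('Y')(9, 0)), Pow(-4387, -1))), Pow(-4900, -1))) = Mul(-1, Mul(Add(Mul(4878, Pow(-1590, -1)), Mul(Add(-7, Pow(-8, 2), Mul(-3, -8)), Pow(-4387, -1))), Pow(-4900, -1))) = Mul(-1, Mul(Add(Mul(4878, Rational(-1, 1590)), Mul(Add(-7, 64, 24), Rational(-1, 4387))), Rational(-1, 4900))) = Mul(-1, Mul(Add(Rational(-813, 265), Mul(81, Rational(-1, 4387))), Rational(-1, 4900))) = Mul(-1, Mul(Add(Rational(-813, 265), Rational(-81, 4387)), Rational(-1, 4900))) = Mul(-1, Mul(Rational(-3588096, 1162555), Rational(-1, 4900))) = Mul(-1, Rational(897024, 1424129875)) = Rational(-897024, 1424129875)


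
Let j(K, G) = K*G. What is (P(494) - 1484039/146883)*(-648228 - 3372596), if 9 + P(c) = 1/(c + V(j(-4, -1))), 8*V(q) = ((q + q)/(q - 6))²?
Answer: 22562370290849/293766 ≈ 7.6804e+7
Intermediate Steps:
j(K, G) = G*K
V(q) = q²/(2*(-6 + q)²) (V(q) = ((q + q)/(q - 6))²/8 = ((2*q)/(-6 + q))²/8 = (2*q/(-6 + q))²/8 = (4*q²/(-6 + q)²)/8 = q²/(2*(-6 + q)²))
P(c) = -9 + 1/(2 + c) (P(c) = -9 + 1/(c + (-1*(-4))²/(2*(-6 - 1*(-4))²)) = -9 + 1/(c + (½)*4²/(-6 + 4)²) = -9 + 1/(c + (½)*16/(-2)²) = -9 + 1/(c + (½)*16*(¼)) = -9 + 1/(c + 2) = -9 + 1/(2 + c))
(P(494) - 1484039/146883)*(-648228 - 3372596) = ((-17 - 9*494)/(2 + 494) - 1484039/146883)*(-648228 - 3372596) = ((-17 - 4446)/496 - 1484039*1/146883)*(-4020824) = ((1/496)*(-4463) - 1484039/146883)*(-4020824) = (-4463/496 - 1484039/146883)*(-4020824) = -1391622173/72853968*(-4020824) = 22562370290849/293766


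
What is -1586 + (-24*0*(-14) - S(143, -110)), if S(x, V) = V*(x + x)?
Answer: 29874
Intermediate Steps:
S(x, V) = 2*V*x (S(x, V) = V*(2*x) = 2*V*x)
-1586 + (-24*0*(-14) - S(143, -110)) = -1586 + (-24*0*(-14) - 2*(-110)*143) = -1586 + (0*(-14) - 1*(-31460)) = -1586 + (0 + 31460) = -1586 + 31460 = 29874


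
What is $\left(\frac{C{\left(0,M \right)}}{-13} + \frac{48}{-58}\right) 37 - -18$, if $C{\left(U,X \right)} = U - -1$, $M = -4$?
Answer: $- \frac{5831}{377} \approx -15.467$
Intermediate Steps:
$C{\left(U,X \right)} = 1 + U$ ($C{\left(U,X \right)} = U + 1 = 1 + U$)
$\left(\frac{C{\left(0,M \right)}}{-13} + \frac{48}{-58}\right) 37 - -18 = \left(\frac{1 + 0}{-13} + \frac{48}{-58}\right) 37 - -18 = \left(1 \left(- \frac{1}{13}\right) + 48 \left(- \frac{1}{58}\right)\right) 37 + 18 = \left(- \frac{1}{13} - \frac{24}{29}\right) 37 + 18 = \left(- \frac{341}{377}\right) 37 + 18 = - \frac{12617}{377} + 18 = - \frac{5831}{377}$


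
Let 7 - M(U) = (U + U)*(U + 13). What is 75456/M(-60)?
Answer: -576/43 ≈ -13.395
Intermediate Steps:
M(U) = 7 - 2*U*(13 + U) (M(U) = 7 - (U + U)*(U + 13) = 7 - 2*U*(13 + U))
75456/M(-60) = 75456/(7 - 26*(-60) - 2*(-60)**2) = 75456/(7 + 1560 - 2*3600) = 75456/(7 + 1560 - 7200) = 75456/(-5633) = 75456*(-1/5633) = -576/43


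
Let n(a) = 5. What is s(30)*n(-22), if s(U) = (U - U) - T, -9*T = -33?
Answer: -55/3 ≈ -18.333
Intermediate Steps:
T = 11/3 (T = -1/9*(-33) = 11/3 ≈ 3.6667)
s(U) = -11/3 (s(U) = (U - U) - 1*11/3 = 0 - 11/3 = -11/3)
s(30)*n(-22) = -11/3*5 = -55/3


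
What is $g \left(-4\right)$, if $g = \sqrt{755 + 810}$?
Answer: $- 4 \sqrt{1565} \approx -158.24$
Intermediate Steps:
$g = \sqrt{1565} \approx 39.56$
$g \left(-4\right) = \sqrt{1565} \left(-4\right) = - 4 \sqrt{1565}$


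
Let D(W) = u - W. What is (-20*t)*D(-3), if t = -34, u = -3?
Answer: 0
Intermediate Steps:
D(W) = -3 - W
(-20*t)*D(-3) = (-20*(-34))*(-3 - 1*(-3)) = 680*(-3 + 3) = 680*0 = 0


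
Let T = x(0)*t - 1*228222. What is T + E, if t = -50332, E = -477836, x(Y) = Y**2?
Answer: -706058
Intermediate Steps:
T = -228222 (T = 0**2*(-50332) - 1*228222 = 0*(-50332) - 228222 = 0 - 228222 = -228222)
T + E = -228222 - 477836 = -706058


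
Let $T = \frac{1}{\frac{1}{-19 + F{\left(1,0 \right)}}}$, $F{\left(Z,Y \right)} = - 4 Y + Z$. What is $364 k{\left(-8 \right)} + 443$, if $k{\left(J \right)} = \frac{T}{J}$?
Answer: $1262$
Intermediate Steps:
$F{\left(Z,Y \right)} = Z - 4 Y$
$T = -18$ ($T = \frac{1}{\frac{1}{-19 + \left(1 - 0\right)}} = \frac{1}{\frac{1}{-19 + \left(1 + 0\right)}} = \frac{1}{\frac{1}{-19 + 1}} = \frac{1}{\frac{1}{-18}} = \frac{1}{- \frac{1}{18}} = -18$)
$k{\left(J \right)} = - \frac{18}{J}$
$364 k{\left(-8 \right)} + 443 = 364 \left(- \frac{18}{-8}\right) + 443 = 364 \left(\left(-18\right) \left(- \frac{1}{8}\right)\right) + 443 = 364 \cdot \frac{9}{4} + 443 = 819 + 443 = 1262$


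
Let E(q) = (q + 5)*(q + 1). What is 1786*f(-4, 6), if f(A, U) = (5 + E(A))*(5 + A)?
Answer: 3572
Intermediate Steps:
E(q) = (1 + q)*(5 + q) (E(q) = (5 + q)*(1 + q) = (1 + q)*(5 + q))
f(A, U) = (5 + A)*(10 + A**2 + 6*A) (f(A, U) = (5 + (5 + A**2 + 6*A))*(5 + A) = (10 + A**2 + 6*A)*(5 + A) = (5 + A)*(10 + A**2 + 6*A))
1786*f(-4, 6) = 1786*(50 + (-4)**3 + 11*(-4)**2 + 40*(-4)) = 1786*(50 - 64 + 11*16 - 160) = 1786*(50 - 64 + 176 - 160) = 1786*2 = 3572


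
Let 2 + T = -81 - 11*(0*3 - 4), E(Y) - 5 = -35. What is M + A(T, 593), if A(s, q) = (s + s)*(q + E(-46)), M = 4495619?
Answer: 4451705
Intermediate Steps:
E(Y) = -30 (E(Y) = 5 - 35 = -30)
T = -39 (T = -2 + (-81 - 11*(0*3 - 4)) = -2 + (-81 - 11*(0 - 4)) = -2 + (-81 - 11*(-4)) = -2 + (-81 - 1*(-44)) = -2 + (-81 + 44) = -2 - 37 = -39)
A(s, q) = 2*s*(-30 + q) (A(s, q) = (s + s)*(q - 30) = (2*s)*(-30 + q) = 2*s*(-30 + q))
M + A(T, 593) = 4495619 + 2*(-39)*(-30 + 593) = 4495619 + 2*(-39)*563 = 4495619 - 43914 = 4451705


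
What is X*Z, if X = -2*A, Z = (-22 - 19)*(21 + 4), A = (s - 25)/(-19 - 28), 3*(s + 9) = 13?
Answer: 182450/141 ≈ 1294.0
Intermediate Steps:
s = -14/3 (s = -9 + (⅓)*13 = -9 + 13/3 = -14/3 ≈ -4.6667)
A = 89/141 (A = (-14/3 - 25)/(-19 - 28) = -89/3/(-47) = -89/3*(-1/47) = 89/141 ≈ 0.63121)
Z = -1025 (Z = -41*25 = -1025)
X = -178/141 (X = -2*89/141 = -178/141 ≈ -1.2624)
X*Z = -178/141*(-1025) = 182450/141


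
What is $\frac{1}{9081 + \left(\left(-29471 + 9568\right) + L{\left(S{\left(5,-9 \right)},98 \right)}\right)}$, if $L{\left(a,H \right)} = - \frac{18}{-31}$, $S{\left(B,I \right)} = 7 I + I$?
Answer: $- \frac{31}{335464} \approx -9.2409 \cdot 10^{-5}$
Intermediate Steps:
$S{\left(B,I \right)} = 8 I$
$L{\left(a,H \right)} = \frac{18}{31}$ ($L{\left(a,H \right)} = \left(-18\right) \left(- \frac{1}{31}\right) = \frac{18}{31}$)
$\frac{1}{9081 + \left(\left(-29471 + 9568\right) + L{\left(S{\left(5,-9 \right)},98 \right)}\right)} = \frac{1}{9081 + \left(\left(-29471 + 9568\right) + \frac{18}{31}\right)} = \frac{1}{9081 + \left(-19903 + \frac{18}{31}\right)} = \frac{1}{9081 - \frac{616975}{31}} = \frac{1}{- \frac{335464}{31}} = - \frac{31}{335464}$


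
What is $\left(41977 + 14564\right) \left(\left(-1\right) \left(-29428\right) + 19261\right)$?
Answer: $2752924749$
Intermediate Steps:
$\left(41977 + 14564\right) \left(\left(-1\right) \left(-29428\right) + 19261\right) = 56541 \left(29428 + 19261\right) = 56541 \cdot 48689 = 2752924749$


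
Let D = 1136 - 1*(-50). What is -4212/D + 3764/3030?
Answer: -2074564/898395 ≈ -2.3092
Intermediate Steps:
D = 1186 (D = 1136 + 50 = 1186)
-4212/D + 3764/3030 = -4212/1186 + 3764/3030 = -4212*1/1186 + 3764*(1/3030) = -2106/593 + 1882/1515 = -2074564/898395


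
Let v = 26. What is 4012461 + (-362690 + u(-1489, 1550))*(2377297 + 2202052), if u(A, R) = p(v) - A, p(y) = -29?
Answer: -1654194226809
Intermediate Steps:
u(A, R) = -29 - A
4012461 + (-362690 + u(-1489, 1550))*(2377297 + 2202052) = 4012461 + (-362690 + (-29 - 1*(-1489)))*(2377297 + 2202052) = 4012461 + (-362690 + (-29 + 1489))*4579349 = 4012461 + (-362690 + 1460)*4579349 = 4012461 - 361230*4579349 = 4012461 - 1654198239270 = -1654194226809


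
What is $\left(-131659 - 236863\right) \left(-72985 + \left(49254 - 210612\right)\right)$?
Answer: $86360551046$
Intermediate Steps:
$\left(-131659 - 236863\right) \left(-72985 + \left(49254 - 210612\right)\right) = - 368522 \left(-72985 - 161358\right) = \left(-368522\right) \left(-234343\right) = 86360551046$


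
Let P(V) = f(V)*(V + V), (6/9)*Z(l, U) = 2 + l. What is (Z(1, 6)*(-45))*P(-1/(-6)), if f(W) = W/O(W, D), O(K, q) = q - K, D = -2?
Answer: 135/26 ≈ 5.1923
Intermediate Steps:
f(W) = W/(-2 - W)
Z(l, U) = 3 + 3*l/2 (Z(l, U) = 3*(2 + l)/2 = 3 + 3*l/2)
P(V) = -2*V**2/(2 + V) (P(V) = (-V/(2 + V))*(V + V) = (-V/(2 + V))*(2*V) = -2*V**2/(2 + V))
(Z(1, 6)*(-45))*P(-1/(-6)) = ((3 + (3/2)*1)*(-45))*(-2*(-1/(-6))**2/(2 - 1/(-6))) = ((3 + 3/2)*(-45))*(-2*(-1*(-1/6))**2/(2 - 1*(-1/6))) = ((9/2)*(-45))*(-2*(1/6)**2/(2 + 1/6)) = -(-405)/(36*13/6) = -(-405)*6/(36*13) = -405/2*(-1/39) = 135/26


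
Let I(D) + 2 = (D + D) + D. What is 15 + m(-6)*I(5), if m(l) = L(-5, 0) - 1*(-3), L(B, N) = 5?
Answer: 119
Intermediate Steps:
I(D) = -2 + 3*D (I(D) = -2 + ((D + D) + D) = -2 + (2*D + D) = -2 + 3*D)
m(l) = 8 (m(l) = 5 - 1*(-3) = 5 + 3 = 8)
15 + m(-6)*I(5) = 15 + 8*(-2 + 3*5) = 15 + 8*(-2 + 15) = 15 + 8*13 = 15 + 104 = 119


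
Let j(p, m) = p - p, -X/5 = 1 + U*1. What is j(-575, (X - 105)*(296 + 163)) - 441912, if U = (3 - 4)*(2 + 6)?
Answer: -441912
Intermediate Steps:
U = -8 (U = -1*8 = -8)
X = 35 (X = -5*(1 - 8*1) = -5*(1 - 8) = -5*(-7) = 35)
j(p, m) = 0
j(-575, (X - 105)*(296 + 163)) - 441912 = 0 - 441912 = -441912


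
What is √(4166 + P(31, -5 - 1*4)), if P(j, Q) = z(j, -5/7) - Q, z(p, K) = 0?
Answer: 5*√167 ≈ 64.614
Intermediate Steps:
P(j, Q) = -Q (P(j, Q) = 0 - Q = -Q)
√(4166 + P(31, -5 - 1*4)) = √(4166 - (-5 - 1*4)) = √(4166 - (-5 - 4)) = √(4166 - 1*(-9)) = √(4166 + 9) = √4175 = 5*√167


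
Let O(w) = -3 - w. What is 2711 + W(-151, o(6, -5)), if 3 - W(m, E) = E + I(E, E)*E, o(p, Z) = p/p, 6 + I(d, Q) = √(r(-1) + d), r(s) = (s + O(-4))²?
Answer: 2718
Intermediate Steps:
r(s) = (1 + s)² (r(s) = (s + (-3 - 1*(-4)))² = (s + (-3 + 4))² = (s + 1)² = (1 + s)²)
I(d, Q) = -6 + √d (I(d, Q) = -6 + √((1 - 1)² + d) = -6 + √(0² + d) = -6 + √(0 + d) = -6 + √d)
o(p, Z) = 1
W(m, E) = 3 - E - E*(-6 + √E) (W(m, E) = 3 - (E + (-6 + √E)*E) = 3 - (E + E*(-6 + √E)) = 3 + (-E - E*(-6 + √E)) = 3 - E - E*(-6 + √E))
2711 + W(-151, o(6, -5)) = 2711 + (3 - 1^(3/2) + 5*1) = 2711 + (3 - 1*1 + 5) = 2711 + (3 - 1 + 5) = 2711 + 7 = 2718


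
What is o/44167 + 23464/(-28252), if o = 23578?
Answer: -13221744/44564503 ≈ -0.29669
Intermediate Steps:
o/44167 + 23464/(-28252) = 23578/44167 + 23464/(-28252) = 23578*(1/44167) + 23464*(-1/28252) = 23578/44167 - 838/1009 = -13221744/44564503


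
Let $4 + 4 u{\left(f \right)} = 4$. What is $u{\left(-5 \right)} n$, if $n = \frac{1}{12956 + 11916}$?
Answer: $0$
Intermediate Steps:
$n = \frac{1}{24872} \approx 4.0206 \cdot 10^{-5}$
$u{\left(f \right)} = 0$ ($u{\left(f \right)} = -1 + \frac{1}{4} \cdot 4 = -1 + 1 = 0$)
$u{\left(-5 \right)} n = 0 \cdot \frac{1}{24872} = 0$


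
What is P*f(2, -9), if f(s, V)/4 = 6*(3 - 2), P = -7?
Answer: -168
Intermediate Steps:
f(s, V) = 24 (f(s, V) = 4*(6*(3 - 2)) = 4*(6*1) = 4*6 = 24)
P*f(2, -9) = -7*24 = -168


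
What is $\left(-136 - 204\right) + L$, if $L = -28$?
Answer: $-368$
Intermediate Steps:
$\left(-136 - 204\right) + L = \left(-136 - 204\right) - 28 = -340 - 28 = -368$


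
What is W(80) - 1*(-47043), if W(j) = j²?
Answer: 53443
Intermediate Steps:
W(80) - 1*(-47043) = 80² - 1*(-47043) = 6400 + 47043 = 53443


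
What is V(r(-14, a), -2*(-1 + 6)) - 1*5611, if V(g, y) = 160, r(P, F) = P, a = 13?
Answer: -5451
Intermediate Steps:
V(r(-14, a), -2*(-1 + 6)) - 1*5611 = 160 - 1*5611 = 160 - 5611 = -5451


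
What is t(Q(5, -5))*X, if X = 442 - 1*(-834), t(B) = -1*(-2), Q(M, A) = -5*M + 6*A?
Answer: 2552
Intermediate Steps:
t(B) = 2
X = 1276 (X = 442 + 834 = 1276)
t(Q(5, -5))*X = 2*1276 = 2552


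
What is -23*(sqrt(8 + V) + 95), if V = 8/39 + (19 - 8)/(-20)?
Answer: -2185 - 23*sqrt(1164345)/390 ≈ -2248.6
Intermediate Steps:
V = -269/780 (V = 8*(1/39) + 11*(-1/20) = 8/39 - 11/20 = -269/780 ≈ -0.34487)
-23*(sqrt(8 + V) + 95) = -23*(sqrt(8 - 269/780) + 95) = -23*(sqrt(5971/780) + 95) = -23*(sqrt(1164345)/390 + 95) = -23*(95 + sqrt(1164345)/390) = -2185 - 23*sqrt(1164345)/390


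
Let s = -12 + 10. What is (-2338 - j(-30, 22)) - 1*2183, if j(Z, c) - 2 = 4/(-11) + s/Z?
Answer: -746246/165 ≈ -4522.7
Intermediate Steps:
s = -2
j(Z, c) = 18/11 - 2/Z (j(Z, c) = 2 + (4/(-11) - 2/Z) = 2 + (4*(-1/11) - 2/Z) = 2 + (-4/11 - 2/Z) = 18/11 - 2/Z)
(-2338 - j(-30, 22)) - 1*2183 = (-2338 - (18/11 - 2/(-30))) - 1*2183 = (-2338 - (18/11 - 2*(-1/30))) - 2183 = (-2338 - (18/11 + 1/15)) - 2183 = (-2338 - 1*281/165) - 2183 = (-2338 - 281/165) - 2183 = -386051/165 - 2183 = -746246/165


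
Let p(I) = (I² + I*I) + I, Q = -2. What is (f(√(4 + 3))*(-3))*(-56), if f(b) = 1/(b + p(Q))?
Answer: 1008/29 - 168*√7/29 ≈ 19.432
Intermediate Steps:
p(I) = I + 2*I² (p(I) = (I² + I²) + I = 2*I² + I = I + 2*I²)
f(b) = 1/(6 + b) (f(b) = 1/(b - 2*(1 + 2*(-2))) = 1/(b - 2*(1 - 4)) = 1/(b - 2*(-3)) = 1/(b + 6) = 1/(6 + b))
(f(√(4 + 3))*(-3))*(-56) = (-3/(6 + √(4 + 3)))*(-56) = (-3/(6 + √7))*(-56) = -3/(6 + √7)*(-56) = 168/(6 + √7)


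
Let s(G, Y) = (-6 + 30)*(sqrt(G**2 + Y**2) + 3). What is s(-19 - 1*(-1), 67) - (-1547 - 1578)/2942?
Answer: 214949/2942 + 24*sqrt(4813) ≈ 1738.1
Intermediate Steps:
s(G, Y) = 72 + 24*sqrt(G**2 + Y**2) (s(G, Y) = 24*(3 + sqrt(G**2 + Y**2)) = 72 + 24*sqrt(G**2 + Y**2))
s(-19 - 1*(-1), 67) - (-1547 - 1578)/2942 = (72 + 24*sqrt((-19 - 1*(-1))**2 + 67**2)) - (-1547 - 1578)/2942 = (72 + 24*sqrt((-19 + 1)**2 + 4489)) - (-3125)/2942 = (72 + 24*sqrt((-18)**2 + 4489)) - 1*(-3125/2942) = (72 + 24*sqrt(324 + 4489)) + 3125/2942 = (72 + 24*sqrt(4813)) + 3125/2942 = 214949/2942 + 24*sqrt(4813)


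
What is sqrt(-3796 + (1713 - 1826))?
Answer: I*sqrt(3909) ≈ 62.522*I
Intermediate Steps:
sqrt(-3796 + (1713 - 1826)) = sqrt(-3796 - 113) = sqrt(-3909) = I*sqrt(3909)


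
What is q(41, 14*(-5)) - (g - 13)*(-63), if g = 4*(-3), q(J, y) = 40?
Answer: -1535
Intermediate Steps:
g = -12
q(41, 14*(-5)) - (g - 13)*(-63) = 40 - (-12 - 13)*(-63) = 40 - (-25)*(-63) = 40 - 1*1575 = 40 - 1575 = -1535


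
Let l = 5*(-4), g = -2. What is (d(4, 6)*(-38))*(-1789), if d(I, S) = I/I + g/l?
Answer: 373901/5 ≈ 74780.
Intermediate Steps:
l = -20
d(I, S) = 11/10 (d(I, S) = I/I - 2/(-20) = 1 - 2*(-1/20) = 1 + ⅒ = 11/10)
(d(4, 6)*(-38))*(-1789) = ((11/10)*(-38))*(-1789) = -209/5*(-1789) = 373901/5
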